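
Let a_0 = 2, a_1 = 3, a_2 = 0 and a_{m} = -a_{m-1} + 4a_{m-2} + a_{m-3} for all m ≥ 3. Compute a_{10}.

-4340

The ordinary generating function has denominator 1 + q - 4q^2 - q^3.
Iterating the recurrence: a_0,…,a_{10} = 2, 3, 0, 14, -11, 67, -97, 354, -675, 1994, -4340.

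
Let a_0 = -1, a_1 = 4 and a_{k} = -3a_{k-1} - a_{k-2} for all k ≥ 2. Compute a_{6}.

-521

The ordinary generating function has denominator 1 + 3x + x^2.
Iterating the recurrence: a_0,…,a_{6} = -1, 4, -11, 29, -76, 199, -521.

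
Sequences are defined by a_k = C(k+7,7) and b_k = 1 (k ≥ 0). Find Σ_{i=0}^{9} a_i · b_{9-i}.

The convolution is the x^9 coefficient of A(x)B(x).
Σ = 1·1 + 8·1 + 36·1 + 120·1 + 330·1 + 792·1 + 1716·1 + 3432·1 + 6435·1 + 11440·1 = 24310.

24310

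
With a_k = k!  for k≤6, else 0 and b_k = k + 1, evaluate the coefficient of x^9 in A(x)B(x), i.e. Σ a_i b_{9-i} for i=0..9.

Write out a_i and b_{9-i} for i = 0,…,9 and sum the products.
Σ = 1·10 + 1·9 + 2·8 + 6·7 + 24·6 + 120·5 + 720·4 + 0·3 + 0·2 + 0·1 = 3701.

3701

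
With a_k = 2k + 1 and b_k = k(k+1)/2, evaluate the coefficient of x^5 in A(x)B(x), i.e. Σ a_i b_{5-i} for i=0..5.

The convolution is the t^5 coefficient of A(t)B(t).
Σ = 1·15 + 3·10 + 5·6 + 7·3 + 9·1 + 11·0 = 105.

105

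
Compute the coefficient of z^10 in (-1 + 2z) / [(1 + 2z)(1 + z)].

Partial fractions give a closed form: a_n = (-4)·(-2)^n + (3)·(-1)^n.
At n = 10: a_10 = -4093.

-4093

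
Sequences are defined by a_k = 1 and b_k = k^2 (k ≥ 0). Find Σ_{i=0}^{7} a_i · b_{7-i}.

This is [x^7] in the product of the two ordinary generating functions.
Σ = 1·49 + 1·36 + 1·25 + 1·16 + 1·9 + 1·4 + 1·1 + 1·0 = 140.

140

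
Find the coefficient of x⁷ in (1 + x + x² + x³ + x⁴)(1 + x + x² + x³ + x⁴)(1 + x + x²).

(1 + x + x² + x³ + x⁴) has coefficients 1,1,1,1,1 for degrees 0…4.
(1 + x + x² + x³ + x⁴) has coefficients 1,1,1,1,1,0,0,0 for degrees 0…7.
Finally multiplying by (1 + x + x²), the product of all factors after the first has coefficients 1,2,3,3,3,2,1,0 for degrees 0…7.
[x⁷] = 1·0 + 1·1 + 1·2 + 1·3 + 1·3 = 9.

9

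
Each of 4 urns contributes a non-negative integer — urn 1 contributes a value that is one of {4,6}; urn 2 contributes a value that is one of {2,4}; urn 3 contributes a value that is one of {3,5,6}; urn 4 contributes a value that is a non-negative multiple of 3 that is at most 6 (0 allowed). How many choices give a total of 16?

The generating function for the choices is (z⁴ + z⁶)·(z² + z⁴)·(z³ + z⁵ + z⁶)·(1 + z³ + z⁶); the count is [z¹⁶].
(z⁴ + z⁶) has coefficients 0,0,0,0,1,0,1 for degrees 0…6.
(z² + z⁴) has coefficients 0,0,1,0,1,0,0,0,0,0,0,0,0,0,0,0,0 for degrees 0…16.
Multiplying by (z³ + z⁵ + z⁶) gives running coefficients 0,0,0,0,0,1,0,2,1,1,1,0,0,0,0,0,0 for degrees 0…16.
Finally multiplying by (1 + z³ + z⁶), the product of all factors after the first has coefficients 0,0,0,0,0,1,0,2,2,1,3,2,1,3,1,1,1 for degrees 0…16.
[z¹⁶] = 1·1 + 1·3 = 4.

4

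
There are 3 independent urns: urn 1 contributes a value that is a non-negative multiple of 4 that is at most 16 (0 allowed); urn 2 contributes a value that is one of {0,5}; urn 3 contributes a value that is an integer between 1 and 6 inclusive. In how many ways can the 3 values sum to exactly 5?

2

The generating function for the choices is (1 + y⁴ + y⁸ + y¹² + y¹⁶)·(1 + y⁵)·(y + y² + y³ + y⁴ + y⁵ + y⁶); the count is [y⁵].
(1 + y⁴ + y⁸ + y¹² + y¹⁶) has coefficients 1,0,0,0,1,0 for degrees 0…5.
(1 + y⁵) has coefficients 1,0,0,0,0,1 for degrees 0…5.
Finally multiplying by (y + y² + y³ + y⁴ + y⁵ + y⁶), the product of all factors after the first has coefficients 0,1,1,1,1,1 for degrees 0…5.
[y⁵] = 1·1 + 1·1 = 2.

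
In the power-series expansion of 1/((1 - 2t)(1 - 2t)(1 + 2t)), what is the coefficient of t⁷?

512

The denominator gives the recurrence a_n = 2a_(n−1) + 4a_(n−2) − 8a_(n−3) for n ≥ 3; the numerator fixes a_0 = 1, a_1 = 2, a_2 = 8.
Iterating: 1, 2, 8, 16, 48, 96, 256, 512, so a_7 = 512.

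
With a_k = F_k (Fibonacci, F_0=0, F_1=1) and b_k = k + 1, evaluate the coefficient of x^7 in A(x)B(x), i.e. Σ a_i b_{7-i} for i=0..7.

79

The convolution is the x^7 coefficient of A(x)B(x).
Σ = 0·8 + 1·7 + 1·6 + 2·5 + 3·4 + 5·3 + 8·2 + 13·1 = 79.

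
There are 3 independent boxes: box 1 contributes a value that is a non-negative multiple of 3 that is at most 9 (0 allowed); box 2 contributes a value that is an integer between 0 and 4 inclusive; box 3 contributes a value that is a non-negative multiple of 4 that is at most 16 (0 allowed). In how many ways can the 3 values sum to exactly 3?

The generating function for the choices is (1 + z^3 + z^6 + z^9)·(1 + z + z^2 + z^3 + z^4)·(1 + z^4 + z^8 + z^12 + z^16); the count is [z^3].
(1 + z^3 + z^6 + z^9) has coefficients 1,0,0,1 for degrees 0…3.
(1 + z + z^2 + z^3 + z^4) has coefficients 1,1,1,1 for degrees 0…3.
Finally multiplying by (1 + z^4 + z^8 + z^12 + z^16), the product of all factors after the first has coefficients 1,1,1,1 for degrees 0…3.
[z^3] = 1·1 + 1·1 = 2.

2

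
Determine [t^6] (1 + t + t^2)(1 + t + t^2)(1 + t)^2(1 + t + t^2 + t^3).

(1 + t + t^2) has coefficients 1,1,1 for degrees 0…2.
(1 + t + t^2) has coefficients 1,1,1,0,0,0,0 for degrees 0…6.
Multiplying by (1 + t)^2 gives running coefficients 1,3,4,3,1,0,0 for degrees 0…6.
Finally multiplying by (1 + t + t^2 + t^3), the product of all factors after the first has coefficients 1,4,8,11,11,8,4 for degrees 0…6.
[t^6] = 1·4 + 1·8 + 1·11 = 23.

23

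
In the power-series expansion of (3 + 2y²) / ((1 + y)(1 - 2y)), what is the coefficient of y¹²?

9559

The denominator gives the recurrence a_n = a_(n−1) + 2a_(n−2) for n ≥ 3; the numerator fixes a_0 = 3, a_1 = 3, a_2 = 11.
Iterating: 3, 3, 11, 17, 39, 73, 151, 297, 599, 1193, 2391, 4777, 9559, so a_12 = 9559.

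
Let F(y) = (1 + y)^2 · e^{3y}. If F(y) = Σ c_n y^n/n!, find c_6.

The EGF product rule gives c_6 = Σ_{k_1+k_2=6} C(6; k_1,k_2) · ∏ g_i(k_i), where (1+y)^2 gives the falling factorial (2)_k; e^{3y} gives (3)^k.
g_1(k) for k = 0…6: 1, 2, 2, 0, 0, 0, 0.
g_2(k) for k = 0…6: 1, 3, 9, 27, 81, 243, 729.
c_6 = Σ_k C(6,k)·g_1(k)·g_2(6−k) = 1·1·729 + 6·2·243 + 15·2·81 = 729 + 2916 + 2430 = 6075.

6075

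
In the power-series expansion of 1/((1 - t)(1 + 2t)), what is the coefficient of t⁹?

The denominator gives the recurrence a_n = −a_(n−1) + 2a_(n−2) for n ≥ 2; the numerator fixes a_0 = 1, a_1 = -1.
Iterating: 1, -1, 3, -5, 11, -21, 43, -85, 171, -341, so a_9 = -341.

-341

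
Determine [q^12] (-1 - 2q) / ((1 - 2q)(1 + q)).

-5461

The denominator gives the recurrence a_n = a_(n−1) + 2a_(n−2) for n ≥ 2; the numerator fixes a_0 = -1, a_1 = -3.
Iterating: -1, -3, -5, -11, -21, -43, -85, -171, -341, -683, -1365, -2731, -5461, so a_12 = -5461.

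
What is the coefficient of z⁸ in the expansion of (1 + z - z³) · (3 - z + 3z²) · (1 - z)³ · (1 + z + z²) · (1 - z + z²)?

20

(1 + z - z³) has coefficients 1,1,0,-1 for degrees 0…3.
(3 - z + 3z²) has coefficients 3,-1,3,0,0,0,0,0,0 for degrees 0…8.
Multiplying by (1 - z)³ gives running coefficients 3,-10,15,-15,10,-3,0,0,0 for degrees 0…8.
Multiplying by (1 + z + z²) gives running coefficients 3,-7,8,-10,10,-8,7,-3,0 for degrees 0…8.
Finally multiplying by (1 - z + z²), the product of all factors after the first has coefficients 3,-10,18,-25,28,-28,25,-18,10 for degrees 0…8.
[z⁸] = 1·10 + 1·(-18) − 1·(-28) = 20.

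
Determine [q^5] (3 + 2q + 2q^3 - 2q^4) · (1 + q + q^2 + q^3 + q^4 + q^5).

(3 + 2q + 2q^3 - 2q^4) has coefficients 3,2,0,2,-2 for degrees 0…4.
(1 + q + q^2 + q^3 + q^4 + q^5) has coefficients 1,1,1,1,1,1 for degrees 0…5.
[q^5] = 3·1 + 2·1 + 2·1 − 2·1 = 5.

5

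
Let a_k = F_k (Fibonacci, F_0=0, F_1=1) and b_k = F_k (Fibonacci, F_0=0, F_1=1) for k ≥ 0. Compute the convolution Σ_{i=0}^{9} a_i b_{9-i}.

This is [x^9] in the product of the two ordinary generating functions.
Σ = 0·34 + 1·21 + 1·13 + 2·8 + 3·5 + 5·3 + 8·2 + 13·1 + 21·1 + 34·0 = 130.

130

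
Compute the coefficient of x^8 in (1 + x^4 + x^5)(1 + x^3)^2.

2

(1 + x^4 + x^5) has coefficients 1,0,0,0,1,1 for degrees 0…5.
(1 + x^3)^2 has coefficients 1,0,0,2,0,0,1,0,0 for degrees 0…8.
[x^8] = 1·0 + 1·0 + 1·2 = 2.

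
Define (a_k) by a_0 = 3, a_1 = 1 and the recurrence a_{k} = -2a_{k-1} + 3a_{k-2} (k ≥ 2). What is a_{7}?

The ordinary generating function has denominator 1 + 2q - 3q^2.
Iterating the recurrence: a_0,…,a_{7} = 3, 1, 7, -11, 43, -119, 367, -1091.

-1091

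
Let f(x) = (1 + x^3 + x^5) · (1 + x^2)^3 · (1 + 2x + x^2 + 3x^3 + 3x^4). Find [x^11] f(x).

23

(1 + x^3 + x^5) has coefficients 1,0,0,1,0,1 for degrees 0…5.
(1 + x^2)^3 has coefficients 1,0,3,0,3,0,1,0,0,0,0,0 for degrees 0…11.
Finally multiplying by (1 + 2x + x^2 + 3x^3 + 3x^4), the product of all factors after the first has coefficients 1,2,4,9,9,15,13,11,10,3,3,0 for degrees 0…11.
[x^11] = 1·0 + 1·10 + 1·13 = 23.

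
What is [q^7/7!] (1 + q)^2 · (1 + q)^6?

The EGF product rule gives c_7 = Σ_{k_1+k_2=7} C(7; k_1,k_2) · ∏ g_i(k_i), where (1+q)^2 gives the falling factorial (2)_k; (1+q)^6 gives the falling factorial (6)_k.
g_1(k) for k = 0…7: 1, 2, 2, 0, 0, 0, 0, 0.
g_2(k) for k = 0…7: 1, 6, 30, 120, 360, 720, 720, 0.
c_7 = Σ_k C(7,k)·g_1(k)·g_2(7−k) = 7·2·720 + 21·2·720 = 10080 + 30240 = 40320.

40320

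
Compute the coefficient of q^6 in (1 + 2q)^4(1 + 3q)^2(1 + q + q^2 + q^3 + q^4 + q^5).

1295

(1 + 2q)^4 has coefficients 1,8,24,32,16 for degrees 0…4.
(1 + 3q)^2 has coefficients 1,6,9,0,0,0,0 for degrees 0…6.
Finally multiplying by (1 + q + q^2 + q^3 + q^4 + q^5), the product of all factors after the first has coefficients 1,7,16,16,16,16,15 for degrees 0…6.
[q^6] = 1·15 + 8·16 + 24·16 + 32·16 + 16·16 = 1295.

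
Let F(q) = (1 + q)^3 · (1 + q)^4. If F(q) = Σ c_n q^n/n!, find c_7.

5040

The EGF product rule gives c_7 = Σ_{k_1+k_2=7} C(7; k_1,k_2) · ∏ g_i(k_i), where (1+q)^3 gives the falling factorial (3)_k; (1+q)^4 gives the falling factorial (4)_k.
g_1(k) for k = 0…7: 1, 3, 6, 6, 0, 0, 0, 0.
g_2(k) for k = 0…7: 1, 4, 12, 24, 24, 0, 0, 0.
c_7 = Σ_k C(7,k)·g_1(k)·g_2(7−k) = 35·6·24 = 5040.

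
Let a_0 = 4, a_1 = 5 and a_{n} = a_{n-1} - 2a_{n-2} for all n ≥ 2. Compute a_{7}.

The ordinary generating function has denominator 1 - q + 2q^2.
Iterating the recurrence: a_0,…,a_{7} = 4, 5, -3, -13, -7, 19, 33, -5.

-5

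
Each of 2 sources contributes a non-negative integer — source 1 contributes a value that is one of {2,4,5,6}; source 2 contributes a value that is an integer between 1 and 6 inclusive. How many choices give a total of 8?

4

The generating function for the choices is (t^2 + t^4 + t^5 + t^6)·(t + t^2 + t^3 + t^4 + t^5 + t^6); the count is [t^8].
(t^2 + t^4 + t^5 + t^6) has coefficients 0,0,1,0,1,1,1 for degrees 0…6.
(t + t^2 + t^3 + t^4 + t^5 + t^6) has coefficients 0,1,1,1,1,1,1,0,0 for degrees 0…8.
[t^8] = 1·1 + 1·1 + 1·1 + 1·1 = 4.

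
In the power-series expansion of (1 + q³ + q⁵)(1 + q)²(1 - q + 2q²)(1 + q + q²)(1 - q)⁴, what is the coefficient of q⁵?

(1 + q³ + q⁵) has coefficients 1,0,0,1,0,1 for degrees 0…5.
(1 + q)² has coefficients 1,2,1,0,0,0 for degrees 0…5.
Multiplying by (1 - q + 2q²) gives running coefficients 1,1,1,3,2,0 for degrees 0…5.
Multiplying by (1 + q + q²) gives running coefficients 1,2,3,5,6,5 for degrees 0…5.
Finally multiplying by (1 - q)⁴, the product of all factors after the first has coefficients 1,-2,1,1,-3,1 for degrees 0…5.
[q⁵] = 1·1 + 1·1 + 1·1 = 3.

3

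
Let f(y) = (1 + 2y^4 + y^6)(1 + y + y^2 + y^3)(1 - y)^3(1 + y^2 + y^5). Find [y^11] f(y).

8

(1 + 2y^4 + y^6) has coefficients 1,0,0,0,2,0,1 for degrees 0…6.
(1 + y + y^2 + y^3) has coefficients 1,1,1,1,0,0,0,0,0,0,0,0 for degrees 0…11.
Multiplying by (1 - y)^3 gives running coefficients 1,-2,1,0,-1,2,-1,0,0,0,0,0 for degrees 0…11.
Finally multiplying by (1 + y^2 + y^5), the product of all factors after the first has coefficients 1,-2,2,-2,0,3,-4,3,-1,-1,2,-1 for degrees 0…11.
[y^11] = 1·(-1) + 2·3 + 1·3 = 8.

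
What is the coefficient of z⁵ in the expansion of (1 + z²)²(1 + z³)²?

4

(1 + z²)² has coefficients 1,0,2,0,1 for degrees 0…4.
(1 + z³)² has coefficients 1,0,0,2,0,0 for degrees 0…5.
[z⁵] = 1·0 + 2·2 + 1·0 = 4.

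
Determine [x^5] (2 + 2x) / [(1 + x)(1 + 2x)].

Partial fractions give a closed form: a_n = (2)·(-2)^n.
At n = 5: a_5 = -64.

-64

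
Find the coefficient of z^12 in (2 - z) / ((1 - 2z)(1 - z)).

12287

The denominator gives the recurrence a_n = 3a_(n−1) − 2a_(n−2) for n ≥ 3; the numerator fixes a_0 = 2, a_1 = 5, a_2 = 11.
Iterating: 2, 5, 11, 23, 47, 95, 191, 383, 767, 1535, 3071, 6143, 12287, so a_12 = 12287.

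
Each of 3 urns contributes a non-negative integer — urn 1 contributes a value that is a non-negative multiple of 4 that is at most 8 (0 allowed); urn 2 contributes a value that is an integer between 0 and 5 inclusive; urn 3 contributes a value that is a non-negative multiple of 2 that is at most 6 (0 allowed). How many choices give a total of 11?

The generating function for the choices is (1 + x^4 + x^8)·(1 + x + x^2 + x^3 + x^4 + x^5)·(1 + x^2 + x^4 + x^6); the count is [x^11].
(1 + x^4 + x^8) has coefficients 1,0,0,0,1,0,0,0,1 for degrees 0…8.
(1 + x + x^2 + x^3 + x^4 + x^5) has coefficients 1,1,1,1,1,1,0,0,0,0,0,0 for degrees 0…11.
Finally multiplying by (1 + x^2 + x^4 + x^6), the product of all factors after the first has coefficients 1,1,2,2,3,3,3,3,2,2,1,1 for degrees 0…11.
[x^11] = 1·1 + 1·3 + 1·2 = 6.

6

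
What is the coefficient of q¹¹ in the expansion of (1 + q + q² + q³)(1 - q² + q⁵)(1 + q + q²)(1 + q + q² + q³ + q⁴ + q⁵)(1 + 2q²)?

18

(1 + q + q² + q³) has coefficients 1,1,1,1 for degrees 0…3.
(1 - q² + q⁵) has coefficients 1,0,-1,0,0,1,0,0,0,0,0,0 for degrees 0…11.
Multiplying by (1 + q + q²) gives running coefficients 1,1,0,-1,-1,1,1,1,0,0,0,0 for degrees 0…11.
Multiplying by (1 + q + q² + q³ + q⁴ + q⁵) gives running coefficients 1,2,2,1,0,1,1,1,1,2,3,2 for degrees 0…11.
Finally multiplying by (1 + 2q²), the product of all factors after the first has coefficients 1,2,4,5,4,3,1,3,3,4,5,6 for degrees 0…11.
[q¹¹] = 1·6 + 1·5 + 1·4 + 1·3 = 18.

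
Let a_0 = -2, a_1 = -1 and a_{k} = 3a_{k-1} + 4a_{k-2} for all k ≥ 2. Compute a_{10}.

-629147

The ordinary generating function has denominator 1 - 3x - 4x^2.
Iterating the recurrence: a_0,…,a_{10} = -2, -1, -11, -37, -155, -613, -2459, -9829, -39323, -157285, -629147.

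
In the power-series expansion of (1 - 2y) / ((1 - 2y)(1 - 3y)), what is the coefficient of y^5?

Partial fractions give a closed form: a_n = (1)·3^n.
At n = 5: a_5 = 243.

243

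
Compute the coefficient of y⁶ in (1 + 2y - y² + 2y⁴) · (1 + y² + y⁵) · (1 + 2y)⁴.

(1 + 2y - y² + 2y⁴) has coefficients 1,2,-1,0,2 for degrees 0…4.
(1 + y² + y⁵) has coefficients 1,0,1,0,0,1,0 for degrees 0…6.
Finally multiplying by (1 + 2y)⁴, the product of all factors after the first has coefficients 1,8,25,40,40,33,24 for degrees 0…6.
[y⁶] = 1·24 + 2·33 − 1·40 + 2·25 = 100.

100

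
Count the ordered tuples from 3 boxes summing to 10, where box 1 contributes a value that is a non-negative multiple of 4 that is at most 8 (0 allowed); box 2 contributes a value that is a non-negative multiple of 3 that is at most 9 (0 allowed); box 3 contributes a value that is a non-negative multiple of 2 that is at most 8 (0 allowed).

4

The generating function for the choices is (1 + y^4 + y^8)·(1 + y^3 + y^6 + y^9)·(1 + y^2 + y^4 + y^6 + y^8); the count is [y^10].
(1 + y^4 + y^8) has coefficients 1,0,0,0,1,0,0,0,1 for degrees 0…8.
(1 + y^3 + y^6 + y^9) has coefficients 1,0,0,1,0,0,1,0,0,1,0 for degrees 0…10.
Finally multiplying by (1 + y^2 + y^4 + y^6 + y^8), the product of all factors after the first has coefficients 1,0,1,1,1,1,2,1,2,2,1 for degrees 0…10.
[y^10] = 1·1 + 1·2 + 1·1 = 4.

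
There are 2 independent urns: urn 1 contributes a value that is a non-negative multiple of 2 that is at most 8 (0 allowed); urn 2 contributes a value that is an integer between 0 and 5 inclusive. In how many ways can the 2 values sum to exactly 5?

The generating function for the choices is (1 + y² + y⁴ + y⁶ + y⁸)·(1 + y + y² + y³ + y⁴ + y⁵); the count is [y⁵].
(1 + y² + y⁴ + y⁶ + y⁸) has coefficients 1,0,1,0,1,0 for degrees 0…5.
(1 + y + y² + y³ + y⁴ + y⁵) has coefficients 1,1,1,1,1,1 for degrees 0…5.
[y⁵] = 1·1 + 1·1 + 1·1 = 3.

3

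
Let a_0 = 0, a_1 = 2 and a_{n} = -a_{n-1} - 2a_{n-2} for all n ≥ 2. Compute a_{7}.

14

The ordinary generating function has denominator 1 + t + 2t^2.
Iterating the recurrence: a_0,…,a_{7} = 0, 2, -2, -2, 6, -2, -10, 14.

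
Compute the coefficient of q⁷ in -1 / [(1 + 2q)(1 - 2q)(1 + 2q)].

512

The denominator gives the recurrence a_n = −2a_(n−1) + 4a_(n−2) + 8a_(n−3) for n ≥ 3; the numerator fixes a_0 = -1, a_1 = 2, a_2 = -8.
Iterating: -1, 2, -8, 16, -48, 96, -256, 512, so a_7 = 512.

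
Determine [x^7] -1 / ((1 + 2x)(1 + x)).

255

Partial fractions give a closed form: a_n = (-2)·(-2)^n + (1)·(-1)^n.
At n = 7: a_7 = 255.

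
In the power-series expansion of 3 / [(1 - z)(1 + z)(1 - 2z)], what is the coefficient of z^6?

Partial fractions give a closed form: a_n = (-3/2)·1^n + (1/2)·(-1)^n + (4)·2^n.
At n = 6: a_6 = 255.

255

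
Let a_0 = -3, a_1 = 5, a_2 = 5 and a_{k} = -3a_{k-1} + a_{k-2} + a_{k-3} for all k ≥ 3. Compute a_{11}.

The ordinary generating function has denominator 1 + 3x - x^2 - x^3.
Iterating the recurrence: a_0,…,a_{11} = -3, 5, 5, -13, 49, -155, 501, -1609, 5173, -16627, 53445, -171789.

-171789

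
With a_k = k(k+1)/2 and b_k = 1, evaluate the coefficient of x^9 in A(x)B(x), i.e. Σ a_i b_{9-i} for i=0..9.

Write out a_i and b_{9-i} for i = 0,…,9 and sum the products.
Σ = 0·1 + 1·1 + 3·1 + 6·1 + 10·1 + 15·1 + 21·1 + 28·1 + 36·1 + 45·1 = 165.

165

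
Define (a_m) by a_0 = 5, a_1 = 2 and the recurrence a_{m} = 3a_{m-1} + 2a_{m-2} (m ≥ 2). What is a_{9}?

The ordinary generating function has denominator 1 - 3x - 2x^2.
Iterating the recurrence: a_0,…,a_{9} = 5, 2, 16, 52, 188, 668, 2380, 8476, 30188, 107516.

107516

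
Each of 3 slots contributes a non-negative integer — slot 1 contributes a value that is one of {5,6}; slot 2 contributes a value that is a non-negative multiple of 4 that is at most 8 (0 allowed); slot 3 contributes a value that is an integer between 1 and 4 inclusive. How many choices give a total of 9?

2

The generating function for the choices is (t^5 + t^6)·(1 + t^4 + t^8)·(t + t^2 + t^3 + t^4); the count is [t^9].
(t^5 + t^6) has coefficients 0,0,0,0,0,1,1 for degrees 0…6.
(1 + t^4 + t^8) has coefficients 1,0,0,0,1,0,0,0,1,0 for degrees 0…9.
Finally multiplying by (t + t^2 + t^3 + t^4), the product of all factors after the first has coefficients 0,1,1,1,1,1,1,1,1,1 for degrees 0…9.
[t^9] = 1·1 + 1·1 = 2.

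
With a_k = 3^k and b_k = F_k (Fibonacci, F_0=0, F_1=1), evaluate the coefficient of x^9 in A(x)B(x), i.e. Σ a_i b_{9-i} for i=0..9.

11770

The convolution is the x^9 coefficient of A(x)B(x).
Σ = 1·34 + 3·21 + 9·13 + 27·8 + 81·5 + 243·3 + 729·2 + 2187·1 + 6561·1 + 19683·0 = 11770.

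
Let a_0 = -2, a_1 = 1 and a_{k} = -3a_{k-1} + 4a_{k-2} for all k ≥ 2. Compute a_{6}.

-2459

The ordinary generating function has denominator 1 + 3y - 4y^2.
Iterating the recurrence: a_0,…,a_{6} = -2, 1, -11, 37, -155, 613, -2459.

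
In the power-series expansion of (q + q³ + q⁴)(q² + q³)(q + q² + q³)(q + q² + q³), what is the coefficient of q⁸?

9

(q + q³ + q⁴) has coefficients 0,1,0,1,1 for degrees 0…4.
(q² + q³) has coefficients 0,0,1,1,0,0,0,0,0 for degrees 0…8.
Multiplying by (q + q² + q³) gives running coefficients 0,0,0,1,2,2,1,0,0 for degrees 0…8.
Finally multiplying by (q + q² + q³), the product of all factors after the first has coefficients 0,0,0,0,1,3,5,5,3 for degrees 0…8.
[q⁸] = 1·5 + 1·3 + 1·1 = 9.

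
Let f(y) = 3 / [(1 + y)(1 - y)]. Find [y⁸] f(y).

3

The denominator gives the recurrence a_n = a_(n−2) for n ≥ 2; the numerator fixes a_0 = 3, a_1 = 0.
Iterating: 3, 0, 3, 0, 3, 0, 3, 0, 3, so a_8 = 3.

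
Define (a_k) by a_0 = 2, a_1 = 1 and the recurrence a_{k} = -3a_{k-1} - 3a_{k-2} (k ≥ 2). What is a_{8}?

243

The ordinary generating function has denominator 1 + 3y + 3y^2.
Iterating the recurrence: a_0,…,a_{8} = 2, 1, -9, 24, -45, 63, -54, -27, 243.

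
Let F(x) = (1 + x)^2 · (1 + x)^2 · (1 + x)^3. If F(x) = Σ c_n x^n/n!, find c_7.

The EGF product rule gives c_7 = Σ_{k_1+k_2+k_3=7} C(7; k_1,k_2,k_3) · ∏ g_i(k_i), where (1+x)^2 gives the falling factorial (2)_k; (1+x)^2 gives the falling factorial (2)_k; (1+x)^3 gives the falling factorial (3)_k.
g_1(k) for k = 0…7: 1, 2, 2, 0, 0, 0, 0, 0.
g_2(k) for k = 0…7: 1, 2, 2, 0, 0, 0, 0, 0.
g_3(k) for k = 0…7: 1, 3, 6, 6, 0, 0, 0, 0.
First combine the last two factors: h(k) = Σ_j C(k,j)·g_2(j)·g_3(k−j) for k = 0…7: 1, 5, 20, 60, 120, 120, 0, 0.
c_7 = Σ_k C(7,k)·g_1(k)·h(7−k) = 21·2·120 = 5040.

5040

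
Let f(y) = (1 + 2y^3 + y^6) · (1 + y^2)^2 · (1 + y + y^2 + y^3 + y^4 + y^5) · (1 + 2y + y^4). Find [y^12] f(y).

(1 + 2y^3 + y^6) has coefficients 1,0,0,2,0,0,1 for degrees 0…6.
(1 + y^2)^2 has coefficients 1,0,2,0,1,0,0,0,0,0,0,0,0 for degrees 0…12.
Multiplying by (1 + y + y^2 + y^3 + y^4 + y^5) gives running coefficients 1,1,3,3,4,4,3,3,1,1,0,0,0 for degrees 0…12.
Finally multiplying by (1 + 2y + y^4), the product of all factors after the first has coefficients 1,3,5,9,11,13,14,12,11,7,5,3,1 for degrees 0…12.
[y^12] = 1·1 + 2·7 + 1·14 = 29.

29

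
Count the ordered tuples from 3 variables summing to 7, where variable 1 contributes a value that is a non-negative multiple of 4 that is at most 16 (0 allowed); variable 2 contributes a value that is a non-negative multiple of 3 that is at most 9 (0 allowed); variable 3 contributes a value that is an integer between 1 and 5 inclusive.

The generating function for the choices is (1 + t^4 + t^8 + t^12 + t^16)·(1 + t^3 + t^6 + t^9)·(t + t^2 + t^3 + t^4 + t^5); the count is [t^7].
(1 + t^4 + t^8 + t^12 + t^16) has coefficients 1,0,0,0,1,0,0,0 for degrees 0…7.
(1 + t^3 + t^6 + t^9) has coefficients 1,0,0,1,0,0,1,0 for degrees 0…7.
Finally multiplying by (t + t^2 + t^3 + t^4 + t^5), the product of all factors after the first has coefficients 0,1,1,1,2,2,1,2 for degrees 0…7.
[t^7] = 1·2 + 1·1 = 3.

3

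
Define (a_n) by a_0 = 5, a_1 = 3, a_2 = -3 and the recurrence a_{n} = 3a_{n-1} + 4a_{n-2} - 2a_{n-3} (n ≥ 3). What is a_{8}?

The ordinary generating function has denominator 1 - 3q - 4q^2 + 2q^3.
Iterating the recurrence: a_0,…,a_{8} = 5, 3, -3, -7, -39, -139, -559, -2155, -8423.

-8423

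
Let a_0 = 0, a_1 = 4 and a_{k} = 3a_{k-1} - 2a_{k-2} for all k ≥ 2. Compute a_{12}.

16380

The ordinary generating function has denominator 1 - 3t + 2t^2.
Iterating the recurrence: a_0,…,a_{12} = 0, 4, 12, 28, 60, 124, 252, 508, 1020, 2044, 4092, 8188, 16380.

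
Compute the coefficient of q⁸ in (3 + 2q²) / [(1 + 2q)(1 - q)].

599

The denominator gives the recurrence a_n = −a_(n−1) + 2a_(n−2) for n ≥ 3; the numerator fixes a_0 = 3, a_1 = -3, a_2 = 11.
Iterating: 3, -3, 11, -17, 39, -73, 151, -297, 599, so a_8 = 599.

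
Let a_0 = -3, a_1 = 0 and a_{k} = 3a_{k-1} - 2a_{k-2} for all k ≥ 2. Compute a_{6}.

The ordinary generating function has denominator 1 - 3x + 2x^2.
Iterating the recurrence: a_0,…,a_{6} = -3, 0, 6, 18, 42, 90, 186.

186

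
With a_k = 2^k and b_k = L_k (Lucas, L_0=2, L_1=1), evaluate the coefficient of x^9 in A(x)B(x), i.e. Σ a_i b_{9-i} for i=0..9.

2750

Write out a_i and b_{9-i} for i = 0,…,9 and sum the products.
Σ = 1·76 + 2·47 + 4·29 + 8·18 + 16·11 + 32·7 + 64·4 + 128·3 + 256·1 + 512·2 = 2750.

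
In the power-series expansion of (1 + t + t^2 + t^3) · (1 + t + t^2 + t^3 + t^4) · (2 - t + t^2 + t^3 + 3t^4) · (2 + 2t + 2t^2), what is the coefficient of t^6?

(1 + t + t^2 + t^3) has coefficients 1,1,1,1 for degrees 0…3.
(1 + t + t^2 + t^3 + t^4) has coefficients 1,1,1,1,1,0,0 for degrees 0…6.
Multiplying by (2 - t + t^2 + t^3 + 3t^4) gives running coefficients 2,1,2,3,6,4,5 for degrees 0…6.
Finally multiplying by (2 + 2t + 2t^2), the product of all factors after the first has coefficients 4,6,10,12,22,26,30 for degrees 0…6.
[t^6] = 1·30 + 1·26 + 1·22 + 1·12 = 90.

90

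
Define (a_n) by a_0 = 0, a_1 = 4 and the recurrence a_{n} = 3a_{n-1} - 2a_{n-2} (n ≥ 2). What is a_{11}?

The ordinary generating function has denominator 1 - 3x + 2x^2.
Iterating the recurrence: a_0,…,a_{11} = 0, 4, 12, 28, 60, 124, 252, 508, 1020, 2044, 4092, 8188.

8188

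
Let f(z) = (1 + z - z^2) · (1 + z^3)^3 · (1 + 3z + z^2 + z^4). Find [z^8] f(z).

12

(1 + z - z^2) has coefficients 1,1,-1 for degrees 0…2.
(1 + z^3)^3 has coefficients 1,0,0,3,0,0,3,0,0 for degrees 0…8.
Finally multiplying by (1 + 3z + z^2 + z^4), the product of all factors after the first has coefficients 1,3,1,3,10,3,3,12,3 for degrees 0…8.
[z^8] = 1·3 + 1·12 − 1·3 = 12.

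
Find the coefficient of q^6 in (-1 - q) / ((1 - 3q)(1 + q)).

Partial fractions give a closed form: a_n = (-1)·3^n.
At n = 6: a_6 = -729.

-729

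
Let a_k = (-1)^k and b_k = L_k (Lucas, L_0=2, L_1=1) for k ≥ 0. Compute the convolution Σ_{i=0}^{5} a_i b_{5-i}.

The convolution is the t^5 coefficient of A(t)B(t).
Σ = 1·11 − 1·7 + 1·4 − 1·3 + 1·1 − 1·2 = 4.

4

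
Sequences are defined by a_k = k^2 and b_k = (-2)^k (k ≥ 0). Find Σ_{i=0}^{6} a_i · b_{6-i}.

10

This is [x^6] in the product of the two ordinary generating functions.
Σ = 0·64 + 1·(-32) + 4·16 + 9·(-8) + 16·4 + 25·(-2) + 36·1 = 10.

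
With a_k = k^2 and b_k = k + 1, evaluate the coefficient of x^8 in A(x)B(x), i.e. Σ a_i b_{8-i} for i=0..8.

540

Write out a_i and b_{8-i} for i = 0,…,8 and sum the products.
Σ = 0·9 + 1·8 + 4·7 + 9·6 + 16·5 + 25·4 + 36·3 + 49·2 + 64·1 = 540.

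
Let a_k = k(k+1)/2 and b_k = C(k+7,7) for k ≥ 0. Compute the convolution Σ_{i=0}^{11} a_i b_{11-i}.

184756

This is [x^11] in the product of the two ordinary generating functions.
Σ = 0·31824 + 1·19448 + 3·11440 + 6·6435 + 10·3432 + 15·1716 + 21·792 + 28·330 + 36·120 + 45·36 + 55·8 + 66·1 = 184756.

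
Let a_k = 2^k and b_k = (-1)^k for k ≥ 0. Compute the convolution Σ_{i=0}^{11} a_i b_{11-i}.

1365

The convolution is the x^11 coefficient of A(x)B(x).
Σ = 1·(-1) + 2·1 + 4·(-1) + 8·1 + 16·(-1) + 32·1 + 64·(-1) + 128·1 + 256·(-1) + 512·1 + 1024·(-1) + 2048·1 = 1365.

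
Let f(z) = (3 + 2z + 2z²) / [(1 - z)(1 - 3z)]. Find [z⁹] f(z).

114814

The denominator gives the recurrence a_n = 4a_(n−1) − 3a_(n−2) for n ≥ 3; the numerator fixes a_0 = 3, a_1 = 14, a_2 = 49.
Iterating: 3, 14, 49, 154, 469, 1414, 4249, 12754, 38269, 114814, so a_9 = 114814.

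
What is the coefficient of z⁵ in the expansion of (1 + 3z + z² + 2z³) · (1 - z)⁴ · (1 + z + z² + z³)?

(1 + 3z + z² + 2z³) has coefficients 1,3,1,2 for degrees 0…3.
(1 - z)⁴ has coefficients 1,-4,6,-4,1,0 for degrees 0…5.
Finally multiplying by (1 + z + z² + z³), the product of all factors after the first has coefficients 1,-3,3,-1,-1,3 for degrees 0…5.
[z⁵] = 1·3 + 3·(-1) + 1·(-1) + 2·3 = 5.

5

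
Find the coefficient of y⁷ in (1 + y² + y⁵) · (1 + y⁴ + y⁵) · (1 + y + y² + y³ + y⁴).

(1 + y² + y⁵) has coefficients 1,0,1,0,0,1 for degrees 0…5.
(1 + y⁴ + y⁵) has coefficients 1,0,0,0,1,1,0,0 for degrees 0…7.
Finally multiplying by (1 + y + y² + y³ + y⁴), the product of all factors after the first has coefficients 1,1,1,1,2,2,2,2 for degrees 0…7.
[y⁷] = 1·2 + 1·2 + 1·1 = 5.

5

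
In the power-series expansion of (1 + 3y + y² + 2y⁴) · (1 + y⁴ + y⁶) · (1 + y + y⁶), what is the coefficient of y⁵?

6

(1 + 3y + y² + 2y⁴) has coefficients 1,3,1,0,2 for degrees 0…4.
(1 + y⁴ + y⁶) has coefficients 1,0,0,0,1,0 for degrees 0…5.
Finally multiplying by (1 + y + y⁶), the product of all factors after the first has coefficients 1,1,0,0,1,1 for degrees 0…5.
[y⁵] = 1·1 + 3·1 + 1·0 + 2·1 = 6.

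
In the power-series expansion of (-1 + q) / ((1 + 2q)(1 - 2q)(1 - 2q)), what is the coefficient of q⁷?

The denominator gives the recurrence a_n = 2a_(n−1) + 4a_(n−2) − 8a_(n−3) for n ≥ 3; the numerator fixes a_0 = -1, a_1 = -1, a_2 = -6.
Iterating: -1, -1, -6, -8, -32, -48, -160, -256, so a_7 = -256.

-256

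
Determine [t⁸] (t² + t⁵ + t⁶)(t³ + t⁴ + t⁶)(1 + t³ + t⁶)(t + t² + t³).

2

(t² + t⁵ + t⁶) has coefficients 0,0,1,0,0,1,1 for degrees 0…6.
(t³ + t⁴ + t⁶) has coefficients 0,0,0,1,1,0,1,0,0 for degrees 0…8.
Multiplying by (1 + t³ + t⁶) gives running coefficients 0,0,0,1,1,0,2,1,0 for degrees 0…8.
Finally multiplying by (t + t² + t³), the product of all factors after the first has coefficients 0,0,0,0,1,2,2,3,3 for degrees 0…8.
[t⁸] = 1·2 + 1·0 + 1·0 = 2.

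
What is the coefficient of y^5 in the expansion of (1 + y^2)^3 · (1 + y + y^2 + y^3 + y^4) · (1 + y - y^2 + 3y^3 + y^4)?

(1 + y^2)^3 has coefficients 1,0,3,0,3,0 for degrees 0…5.
(1 + y + y^2 + y^3 + y^4) has coefficients 1,1,1,1,1,0 for degrees 0…5.
Finally multiplying by (1 + y - y^2 + 3y^3 + y^4), the product of all factors after the first has coefficients 1,2,1,4,5,4 for degrees 0…5.
[y^5] = 1·4 + 3·4 + 3·2 = 22.

22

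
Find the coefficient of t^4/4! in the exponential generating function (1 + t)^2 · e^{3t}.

The EGF product rule gives c_4 = Σ_{k_1+k_2=4} C(4; k_1,k_2) · ∏ g_i(k_i), where (1+t)^2 gives the falling factorial (2)_k; e^{3t} gives (3)^k.
g_1(k) for k = 0…4: 1, 2, 2, 0, 0.
g_2(k) for k = 0…4: 1, 3, 9, 27, 81.
c_4 = Σ_k C(4,k)·g_1(k)·g_2(4−k) = 1·1·81 + 4·2·27 + 6·2·9 = 81 + 216 + 108 = 405.

405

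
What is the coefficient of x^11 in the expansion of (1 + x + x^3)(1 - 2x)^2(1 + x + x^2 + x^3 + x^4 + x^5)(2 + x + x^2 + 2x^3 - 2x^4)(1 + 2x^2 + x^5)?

36

(1 + x + x^3) has coefficients 1,1,0,1 for degrees 0…3.
(1 - 2x)^2 has coefficients 1,-4,4,0,0,0,0,0,0,0,0,0 for degrees 0…11.
Multiplying by (1 + x + x^2 + x^3 + x^4 + x^5) gives running coefficients 1,-3,1,1,1,1,0,4,0,0,0,0 for degrees 0…11.
Multiplying by (2 + x + x^2 + 2x^3 - 2x^4) gives running coefficients 2,-5,0,2,-4,12,2,9,4,2,8,-8 for degrees 0…11.
Finally multiplying by (1 + 2x^2 + x^5), the product of all factors after the first has coefficients 2,-5,4,-8,-4,18,-11,33,10,16,28,-2 for degrees 0…11.
[x^11] = 1·(-2) + 1·28 + 1·10 = 36.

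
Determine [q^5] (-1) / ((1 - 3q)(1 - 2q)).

-665

Partial fractions give a closed form: a_n = (-3)·3^n + (2)·2^n.
At n = 5: a_5 = -665.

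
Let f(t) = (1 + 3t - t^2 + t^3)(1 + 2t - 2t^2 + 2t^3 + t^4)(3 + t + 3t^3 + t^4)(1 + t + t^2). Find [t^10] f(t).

(1 + 3t - t^2 + t^3) has coefficients 1,3,-1,1 for degrees 0…3.
(1 + 2t - 2t^2 + 2t^3 + t^4) has coefficients 1,2,-2,2,1,0,0,0,0,0,0 for degrees 0…10.
Multiplying by (3 + t + 3t^3 + t^4) gives running coefficients 3,7,-4,7,12,-3,4,5,1,0,0 for degrees 0…10.
Finally multiplying by (1 + t + t^2), the product of all factors after the first has coefficients 3,10,6,10,15,16,13,6,10,6,1 for degrees 0…10.
[t^10] = 1·1 + 3·6 − 1·10 + 1·6 = 15.

15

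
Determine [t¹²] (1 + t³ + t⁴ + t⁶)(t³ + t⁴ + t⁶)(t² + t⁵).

(1 + t³ + t⁴ + t⁶) has coefficients 1,0,0,1,1,0,1 for degrees 0…6.
(t³ + t⁴ + t⁶) has coefficients 0,0,0,1,1,0,1,0,0,0,0,0,0 for degrees 0…12.
Finally multiplying by (t² + t⁵), the product of all factors after the first has coefficients 0,0,0,0,0,1,1,0,2,1,0,1,0 for degrees 0…12.
[t¹²] = 1·0 + 1·1 + 1·2 + 1·1 = 4.

4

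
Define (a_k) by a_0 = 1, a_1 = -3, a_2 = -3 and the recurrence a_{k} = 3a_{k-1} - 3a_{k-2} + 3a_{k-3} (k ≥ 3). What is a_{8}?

81

The ordinary generating function has denominator 1 - 3z + 3z^2 - 3z^3.
Iterating the recurrence: a_0,…,a_{8} = 1, -3, -3, 3, 9, 9, 9, 27, 81.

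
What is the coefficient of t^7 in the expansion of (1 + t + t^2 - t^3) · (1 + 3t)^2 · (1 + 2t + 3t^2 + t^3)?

-24

(1 + t + t^2 - t^3) has coefficients 1,1,1,-1 for degrees 0…3.
(1 + 3t)^2 has coefficients 1,6,9,0,0,0,0,0 for degrees 0…7.
Finally multiplying by (1 + 2t + 3t^2 + t^3), the product of all factors after the first has coefficients 1,8,24,37,33,9,0,0 for degrees 0…7.
[t^7] = 1·0 + 1·0 + 1·9 − 1·33 = -24.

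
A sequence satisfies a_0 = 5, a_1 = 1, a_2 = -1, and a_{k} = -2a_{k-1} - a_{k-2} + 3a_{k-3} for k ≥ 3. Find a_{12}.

-3769

The ordinary generating function has denominator 1 + 2q + q^2 - 3q^3.
Iterating the recurrence: a_0,…,a_{12} = 5, 1, -1, 16, -28, 37, 2, -125, 359, -587, 440, 784, -3769.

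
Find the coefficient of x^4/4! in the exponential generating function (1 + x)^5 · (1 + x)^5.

5040

The EGF product rule gives c_4 = Σ_{k_1+k_2=4} C(4; k_1,k_2) · ∏ g_i(k_i), where (1+x)^5 gives the falling factorial (5)_k; (1+x)^5 gives the falling factorial (5)_k.
g_1(k) for k = 0…4: 1, 5, 20, 60, 120.
g_2(k) for k = 0…4: 1, 5, 20, 60, 120.
c_4 = Σ_k C(4,k)·g_1(k)·g_2(4−k) = 1·1·120 + 4·5·60 + 6·20·20 + 4·60·5 + 1·120·1 = 120 + 1200 + 2400 + 1200 + 120 = 5040.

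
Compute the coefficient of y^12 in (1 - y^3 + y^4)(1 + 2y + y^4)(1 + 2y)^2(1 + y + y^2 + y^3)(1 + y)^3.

43

(1 - y^3 + y^4) has coefficients 1,0,0,-1,1 for degrees 0…4.
(1 + 2y + y^4) has coefficients 1,2,0,0,1,0,0,0,0,0,0,0,0 for degrees 0…12.
Multiplying by (1 + 2y)^2 gives running coefficients 1,6,12,8,1,4,4,0,0,0,0,0,0 for degrees 0…12.
Multiplying by (1 + y + y^2 + y^3) gives running coefficients 1,7,19,27,27,25,17,9,8,4,0,0,0 for degrees 0…12.
Finally multiplying by (1 + y)^3, the product of all factors after the first has coefficients 1,10,43,106,172,206,200,162,111,72,45,20,4 for degrees 0…12.
[y^12] = 1·4 − 1·72 + 1·111 = 43.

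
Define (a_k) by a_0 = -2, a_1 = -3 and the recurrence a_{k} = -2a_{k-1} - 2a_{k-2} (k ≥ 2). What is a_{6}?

-40

The ordinary generating function has denominator 1 + 2y + 2y^2.
Iterating the recurrence: a_0,…,a_{6} = -2, -3, 10, -14, 8, 12, -40.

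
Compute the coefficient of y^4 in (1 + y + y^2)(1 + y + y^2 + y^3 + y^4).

(1 + y + y^2) has coefficients 1,1,1 for degrees 0…2.
(1 + y + y^2 + y^3 + y^4) has coefficients 1,1,1,1,1 for degrees 0…4.
[y^4] = 1·1 + 1·1 + 1·1 = 3.

3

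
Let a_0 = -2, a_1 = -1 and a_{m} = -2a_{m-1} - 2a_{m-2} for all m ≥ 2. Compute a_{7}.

The ordinary generating function has denominator 1 + 2y + 2y^2.
Iterating the recurrence: a_0,…,a_{7} = -2, -1, 6, -10, 8, 4, -24, 40.

40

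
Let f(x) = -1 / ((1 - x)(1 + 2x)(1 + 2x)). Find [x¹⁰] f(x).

-7737

The denominator gives the recurrence a_n = −3a_(n−1) + 4a_(n−3) for n ≥ 3; the numerator fixes a_0 = -1, a_1 = 3, a_2 = -9.
Iterating: -1, 3, -9, 23, -57, 135, -313, 711, -1593, 3527, -7737, so a_10 = -7737.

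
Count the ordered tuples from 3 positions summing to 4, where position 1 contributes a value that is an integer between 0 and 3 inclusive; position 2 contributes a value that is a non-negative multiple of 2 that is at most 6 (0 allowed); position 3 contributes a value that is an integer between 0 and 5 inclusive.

The generating function for the choices is (1 + q + q^2 + q^3)·(1 + q^2 + q^4 + q^6)·(1 + q + q^2 + q^3 + q^4 + q^5); the count is [q^4].
(1 + q + q^2 + q^3) has coefficients 1,1,1,1 for degrees 0…3.
(1 + q^2 + q^4 + q^6) has coefficients 1,0,1,0,1 for degrees 0…4.
Finally multiplying by (1 + q + q^2 + q^3 + q^4 + q^5), the product of all factors after the first has coefficients 1,1,2,2,3 for degrees 0…4.
[q^4] = 1·3 + 1·2 + 1·2 + 1·1 = 8.

8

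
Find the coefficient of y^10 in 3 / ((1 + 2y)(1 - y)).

2049

Partial fractions give a closed form: a_n = (2)·(-2)^n + (1)·1^n.
At n = 10: a_10 = 2049.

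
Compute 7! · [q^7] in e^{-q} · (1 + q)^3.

104

The EGF product rule gives c_7 = Σ_{k_1+k_2=7} C(7; k_1,k_2) · ∏ g_i(k_i), where e^{-q} gives (-1)^k; (1+q)^3 gives the falling factorial (3)_k.
g_1(k) for k = 0…7: 1, -1, 1, -1, 1, -1, 1, -1.
g_2(k) for k = 0…7: 1, 3, 6, 6, 0, 0, 0, 0.
c_7 = Σ_k C(7,k)·g_1(k)·g_2(7−k) = 35·1·6 + 21·(-1)·6 + 7·1·3 + 1·(-1)·1 = 210 − 126 + 21 − 1 = 104.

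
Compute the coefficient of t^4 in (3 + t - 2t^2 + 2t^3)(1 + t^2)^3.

(3 + t - 2t^2 + 2t^3) has coefficients 3,1,-2,2 for degrees 0…3.
(1 + t^2)^3 has coefficients 1,0,3,0,3 for degrees 0…4.
[t^4] = 3·3 + 1·0 − 2·3 + 2·0 = 3.

3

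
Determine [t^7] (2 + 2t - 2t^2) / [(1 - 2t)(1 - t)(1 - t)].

The denominator gives the recurrence a_n = 4a_(n−1) − 5a_(n−2) + 2a_(n−3) for n ≥ 3; the numerator fixes a_0 = 2, a_1 = 10, a_2 = 28.
Iterating: 2, 10, 28, 66, 144, 302, 620, 1258, so a_7 = 1258.

1258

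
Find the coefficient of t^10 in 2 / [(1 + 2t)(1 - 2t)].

2048

Partial fractions give a closed form: a_n = (1)·(-2)^n + (1)·2^n.
At n = 10: a_10 = 2048.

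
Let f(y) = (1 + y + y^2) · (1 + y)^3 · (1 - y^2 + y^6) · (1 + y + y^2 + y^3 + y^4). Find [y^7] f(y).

(1 + y + y^2) has coefficients 1,1,1 for degrees 0…2.
(1 + y)^3 has coefficients 1,3,3,1,0,0,0,0 for degrees 0…7.
Multiplying by (1 - y^2 + y^6) gives running coefficients 1,3,2,-2,-3,-1,1,3 for degrees 0…7.
Finally multiplying by (1 + y + y^2 + y^3 + y^4), the product of all factors after the first has coefficients 1,4,6,4,1,-1,-3,-2 for degrees 0…7.
[y^7] = 1·(-2) + 1·(-3) + 1·(-1) = -6.

-6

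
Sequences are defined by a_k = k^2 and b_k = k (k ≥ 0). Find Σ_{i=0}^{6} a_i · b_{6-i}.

This is [x^6] in the product of the two ordinary generating functions.
Σ = 0·6 + 1·5 + 4·4 + 9·3 + 16·2 + 25·1 + 36·0 = 105.

105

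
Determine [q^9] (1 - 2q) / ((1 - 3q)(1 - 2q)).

Partial fractions give a closed form: a_n = (1)·3^n.
At n = 9: a_9 = 19683.

19683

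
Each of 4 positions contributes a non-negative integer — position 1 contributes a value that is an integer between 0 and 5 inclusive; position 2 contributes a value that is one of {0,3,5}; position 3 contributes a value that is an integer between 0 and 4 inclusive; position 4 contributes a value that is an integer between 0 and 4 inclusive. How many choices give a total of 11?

46

The generating function for the choices is (1 + z + z^2 + z^3 + z^4 + z^5)·(1 + z^3 + z^5)·(1 + z + z^2 + z^3 + z^4)·(1 + z + z^2 + z^3 + z^4); the count is [z^11].
(1 + z + z^2 + z^3 + z^4 + z^5) has coefficients 1,1,1,1,1,1 for degrees 0…5.
(1 + z^3 + z^5) has coefficients 1,0,0,1,0,1,0,0,0,0,0,0 for degrees 0…11.
Multiplying by (1 + z + z^2 + z^3 + z^4) gives running coefficients 1,1,1,2,2,2,2,2,1,1,0,0 for degrees 0…11.
Finally multiplying by (1 + z + z^2 + z^3 + z^4), the product of all factors after the first has coefficients 1,2,3,5,7,8,9,10,9,8,6,4 for degrees 0…11.
[z^11] = 1·4 + 1·6 + 1·8 + 1·9 + 1·10 + 1·9 = 46.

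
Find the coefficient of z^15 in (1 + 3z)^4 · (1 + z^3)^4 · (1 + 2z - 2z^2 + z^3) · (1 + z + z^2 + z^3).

1806

(1 + 3z)^4 has coefficients 1,12,54,108,81 for degrees 0…4.
(1 + z^3)^4 has coefficients 1,0,0,4,0,0,6,0,0,4,0,0,1,0,0,0 for degrees 0…15.
Multiplying by (1 + 2z - 2z^2 + z^3) gives running coefficients 1,2,-2,5,8,-8,10,12,-12,10,8,-8,5,2,-2,1 for degrees 0…15.
Finally multiplying by (1 + z + z^2 + z^3), the product of all factors after the first has coefficients 1,3,1,6,13,3,15,22,2,20,18,-2,15,7,-3,6 for degrees 0…15.
[z^15] = 1·6 + 12·(-3) + 54·7 + 108·15 + 81·(-2) = 1806.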